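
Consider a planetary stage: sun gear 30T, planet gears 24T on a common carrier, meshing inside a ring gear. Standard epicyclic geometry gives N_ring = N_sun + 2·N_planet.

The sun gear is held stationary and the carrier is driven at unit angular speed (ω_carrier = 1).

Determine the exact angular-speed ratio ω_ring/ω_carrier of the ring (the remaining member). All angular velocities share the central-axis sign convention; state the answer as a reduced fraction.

18/13

N_ring = 30 + 2·24 = 78
30(ω_s−ω_c) = −78(ω_r−ω_c),  ω_s=0, ω_c=1
ω_r = 1 − (30/78)(0−1) = 18/13
ω_r/ω_c = 18/13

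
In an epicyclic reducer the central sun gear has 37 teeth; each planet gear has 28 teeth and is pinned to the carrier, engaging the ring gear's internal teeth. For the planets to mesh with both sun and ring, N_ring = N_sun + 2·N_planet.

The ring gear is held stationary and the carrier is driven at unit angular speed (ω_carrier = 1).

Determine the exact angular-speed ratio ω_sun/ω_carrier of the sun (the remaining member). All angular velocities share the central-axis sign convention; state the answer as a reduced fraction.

N_ring = 37 + 2·28 = 93
37(ω_s−ω_c) = −93(ω_r−ω_c),  ω_r=0, ω_c=1
ω_s = 1 − (93/37)(0−1) = 130/37
ω_s/ω_c = 130/37

130/37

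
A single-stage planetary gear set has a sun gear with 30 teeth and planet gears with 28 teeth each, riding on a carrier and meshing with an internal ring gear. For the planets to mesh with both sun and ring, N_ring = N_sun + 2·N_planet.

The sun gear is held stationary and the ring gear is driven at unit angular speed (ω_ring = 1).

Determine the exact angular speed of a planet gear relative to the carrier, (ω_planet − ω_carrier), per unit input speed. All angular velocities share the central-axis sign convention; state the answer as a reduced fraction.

N_ring = 30 + 2·28 = 86
30(ω_s−ω_c) = −86(ω_r−ω_c),  ω_s=0, ω_r=1
30(0−ω_c) = −86(1−ω_c)  ⇒  116ω_c = 86  ⇒  ω_c = 43/58
sun–planet: 30·(0−43/58) = −28·(ω_p−ω_c)  ⇒  ω_p−ω_c = −(30/28)·(-43/58) = 645/812

645/812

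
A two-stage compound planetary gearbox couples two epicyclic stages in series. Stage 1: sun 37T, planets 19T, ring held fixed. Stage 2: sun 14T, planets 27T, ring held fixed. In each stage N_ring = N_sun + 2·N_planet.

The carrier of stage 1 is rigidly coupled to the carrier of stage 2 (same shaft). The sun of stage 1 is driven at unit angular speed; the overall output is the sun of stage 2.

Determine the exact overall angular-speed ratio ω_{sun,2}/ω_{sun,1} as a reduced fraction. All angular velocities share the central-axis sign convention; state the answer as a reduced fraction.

Stage 1: N_ring = 37 + 2·19 = 75
Stage 1: 37(ω_s−ω_c) = −75(ω_r−ω_c),  ω_r=0, ω_s=1
Stage 1: 37(1−ω_c) = −75(0−ω_c)  ⇒  112ω_c = 37  ⇒  ω_c = 37/112
  ⇒ ω_c¹/ω_s¹ = 37/112
Stage 2: N_ring = 14 + 2·27 = 68
Stage 2: 14(ω_s−ω_c) = −68(ω_r−ω_c),  ω_r=0, ω_c=1
Stage 2: ω_s = 1 − (68/14)(0−1) = 41/7
  ⇒ ω_s²/ω_c² = 41/7
Coupling ω_c² = ω_c¹ ⇒ overall = 37/112 × 41/7 = 1517/784

1517/784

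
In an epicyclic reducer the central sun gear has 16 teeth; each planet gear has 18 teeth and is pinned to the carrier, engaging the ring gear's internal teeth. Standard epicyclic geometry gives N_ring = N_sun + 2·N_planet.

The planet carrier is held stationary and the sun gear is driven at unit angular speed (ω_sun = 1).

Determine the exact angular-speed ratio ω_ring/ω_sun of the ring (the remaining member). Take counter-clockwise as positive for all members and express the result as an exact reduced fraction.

-4/13

N_ring = 16 + 2·18 = 52
16(ω_s−ω_c) = −52(ω_r−ω_c),  ω_c=0, ω_s=1
ω_r = 0 − (16/52)(1−0) = -4/13
ω_r/ω_s = -4/13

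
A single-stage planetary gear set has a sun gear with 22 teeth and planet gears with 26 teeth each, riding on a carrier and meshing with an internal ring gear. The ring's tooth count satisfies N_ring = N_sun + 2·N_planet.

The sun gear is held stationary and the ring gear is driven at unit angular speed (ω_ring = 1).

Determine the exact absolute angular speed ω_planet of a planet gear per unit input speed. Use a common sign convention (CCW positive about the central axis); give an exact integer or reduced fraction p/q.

N_ring = 22 + 2·26 = 74
22(ω_s−ω_c) = −74(ω_r−ω_c),  ω_s=0, ω_r=1
22(0−ω_c) = −74(1−ω_c)  ⇒  96ω_c = 74  ⇒  ω_c = 37/48
sun–planet: 22·(0−37/48) = −26·(ω_p−ω_c)  ⇒  ω_p−ω_c = −(22/26)·(-37/48) = 407/624
ω_p = 37/48 + 407/624 = 37/26

37/26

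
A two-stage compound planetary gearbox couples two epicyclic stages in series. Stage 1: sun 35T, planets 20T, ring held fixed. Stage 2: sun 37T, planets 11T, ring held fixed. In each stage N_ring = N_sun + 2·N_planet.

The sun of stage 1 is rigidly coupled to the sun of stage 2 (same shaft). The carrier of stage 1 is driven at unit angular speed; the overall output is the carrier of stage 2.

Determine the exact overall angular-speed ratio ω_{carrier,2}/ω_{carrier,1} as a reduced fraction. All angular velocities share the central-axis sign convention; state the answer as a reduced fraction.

407/336

Stage 1: N_ring = 35 + 2·20 = 75
Stage 1: 35(ω_s−ω_c) = −75(ω_r−ω_c),  ω_r=0, ω_c=1
Stage 1: ω_s = 1 − (75/35)(0−1) = 22/7
  ⇒ ω_s¹/ω_c¹ = 22/7
Stage 2: N_ring = 37 + 2·11 = 59
Stage 2: 37(ω_s−ω_c) = −59(ω_r−ω_c),  ω_r=0, ω_s=1
Stage 2: 37(1−ω_c) = −59(0−ω_c)  ⇒  96ω_c = 37  ⇒  ω_c = 37/96
  ⇒ ω_c²/ω_s² = 37/96
Coupling ω_s² = ω_s¹ ⇒ overall = 22/7 × 37/96 = 407/336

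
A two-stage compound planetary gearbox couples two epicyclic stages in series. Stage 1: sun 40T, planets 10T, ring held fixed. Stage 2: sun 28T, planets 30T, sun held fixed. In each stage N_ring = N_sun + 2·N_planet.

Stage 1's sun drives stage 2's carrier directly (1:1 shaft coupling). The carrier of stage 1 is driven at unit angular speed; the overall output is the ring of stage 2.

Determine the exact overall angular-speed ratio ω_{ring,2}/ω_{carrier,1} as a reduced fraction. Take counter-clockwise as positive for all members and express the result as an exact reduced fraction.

145/44

Stage 1: N_ring = 40 + 2·10 = 60
Stage 1: 40(ω_s−ω_c) = −60(ω_r−ω_c),  ω_r=0, ω_c=1
Stage 1: ω_s = 1 − (60/40)(0−1) = 5/2
  ⇒ ω_s¹/ω_c¹ = 5/2
Stage 2: N_ring = 28 + 2·30 = 88
Stage 2: 28(ω_s−ω_c) = −88(ω_r−ω_c),  ω_s=0, ω_c=1
Stage 2: ω_r = 1 − (28/88)(0−1) = 29/22
  ⇒ ω_r²/ω_c² = 29/22
Coupling ω_c² = ω_s¹ ⇒ overall = 5/2 × 29/22 = 145/44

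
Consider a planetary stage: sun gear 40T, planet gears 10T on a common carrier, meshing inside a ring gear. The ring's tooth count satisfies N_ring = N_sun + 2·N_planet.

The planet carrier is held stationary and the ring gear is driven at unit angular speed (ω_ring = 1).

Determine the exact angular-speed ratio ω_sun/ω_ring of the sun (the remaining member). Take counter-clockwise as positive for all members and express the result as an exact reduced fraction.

N_ring = 40 + 2·10 = 60
40(ω_s−ω_c) = −60(ω_r−ω_c),  ω_c=0, ω_r=1
ω_s = 0 − (60/40)(1−0) = -3/2
ω_s/ω_r = -3/2

-3/2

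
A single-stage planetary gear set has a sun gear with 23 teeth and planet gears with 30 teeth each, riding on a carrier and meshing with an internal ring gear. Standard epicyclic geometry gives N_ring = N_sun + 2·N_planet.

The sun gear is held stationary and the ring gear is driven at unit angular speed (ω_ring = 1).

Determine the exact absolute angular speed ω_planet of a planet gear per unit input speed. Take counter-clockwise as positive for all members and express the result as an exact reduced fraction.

83/60

N_ring = 23 + 2·30 = 83
23(ω_s−ω_c) = −83(ω_r−ω_c),  ω_s=0, ω_r=1
23(0−ω_c) = −83(1−ω_c)  ⇒  106ω_c = 83  ⇒  ω_c = 83/106
sun–planet: 23·(0−83/106) = −30·(ω_p−ω_c)  ⇒  ω_p−ω_c = −(23/30)·(-83/106) = 1909/3180
ω_p = 83/106 + 1909/3180 = 83/60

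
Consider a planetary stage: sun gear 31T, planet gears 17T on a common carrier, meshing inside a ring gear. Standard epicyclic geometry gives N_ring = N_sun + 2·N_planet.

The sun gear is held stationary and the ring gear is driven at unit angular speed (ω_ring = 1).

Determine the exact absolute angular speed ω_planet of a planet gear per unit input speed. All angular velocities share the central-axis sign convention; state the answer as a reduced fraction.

N_ring = 31 + 2·17 = 65
31(ω_s−ω_c) = −65(ω_r−ω_c),  ω_s=0, ω_r=1
31(0−ω_c) = −65(1−ω_c)  ⇒  96ω_c = 65  ⇒  ω_c = 65/96
sun–planet: 31·(0−65/96) = −17·(ω_p−ω_c)  ⇒  ω_p−ω_c = −(31/17)·(-65/96) = 2015/1632
ω_p = 65/96 + 2015/1632 = 65/34

65/34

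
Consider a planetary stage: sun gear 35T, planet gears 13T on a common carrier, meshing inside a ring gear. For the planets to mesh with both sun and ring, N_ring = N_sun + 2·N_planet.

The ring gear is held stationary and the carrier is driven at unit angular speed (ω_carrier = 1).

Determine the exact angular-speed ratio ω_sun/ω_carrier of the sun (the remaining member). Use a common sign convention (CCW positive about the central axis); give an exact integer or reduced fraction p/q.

N_ring = 35 + 2·13 = 61
35(ω_s−ω_c) = −61(ω_r−ω_c),  ω_r=0, ω_c=1
ω_s = 1 − (61/35)(0−1) = 96/35
ω_s/ω_c = 96/35

96/35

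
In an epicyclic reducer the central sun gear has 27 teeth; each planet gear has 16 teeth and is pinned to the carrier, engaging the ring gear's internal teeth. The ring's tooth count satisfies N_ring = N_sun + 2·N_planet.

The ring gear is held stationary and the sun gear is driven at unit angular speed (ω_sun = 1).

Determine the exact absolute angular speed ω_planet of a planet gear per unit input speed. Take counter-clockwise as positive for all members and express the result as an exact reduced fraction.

-27/32

N_ring = 27 + 2·16 = 59
27(ω_s−ω_c) = −59(ω_r−ω_c),  ω_r=0, ω_s=1
27(1−ω_c) = −59(0−ω_c)  ⇒  86ω_c = 27  ⇒  ω_c = 27/86
sun–planet: 27·(1−27/86) = −16·(ω_p−ω_c)  ⇒  ω_p−ω_c = −(27/16)·(59/86) = -1593/1376
ω_p = 27/86 − 1593/1376 = -27/32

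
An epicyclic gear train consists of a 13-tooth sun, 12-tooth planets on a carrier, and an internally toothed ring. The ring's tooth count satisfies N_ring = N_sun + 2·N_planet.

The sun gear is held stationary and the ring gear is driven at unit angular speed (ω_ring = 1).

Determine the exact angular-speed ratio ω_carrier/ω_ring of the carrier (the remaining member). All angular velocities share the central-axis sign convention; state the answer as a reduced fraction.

N_ring = 13 + 2·12 = 37
13(ω_s−ω_c) = −37(ω_r−ω_c),  ω_s=0, ω_r=1
13(0−ω_c) = −37(1−ω_c)  ⇒  50ω_c = 37  ⇒  ω_c = 37/50
ω_c/ω_r = 37/50

37/50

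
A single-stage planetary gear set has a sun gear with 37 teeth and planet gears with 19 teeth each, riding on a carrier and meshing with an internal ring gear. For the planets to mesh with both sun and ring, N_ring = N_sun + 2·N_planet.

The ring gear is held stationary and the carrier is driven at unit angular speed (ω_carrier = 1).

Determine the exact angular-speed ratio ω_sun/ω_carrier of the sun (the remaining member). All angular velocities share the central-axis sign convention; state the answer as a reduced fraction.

112/37

N_ring = 37 + 2·19 = 75
37(ω_s−ω_c) = −75(ω_r−ω_c),  ω_r=0, ω_c=1
ω_s = 1 − (75/37)(0−1) = 112/37
ω_s/ω_c = 112/37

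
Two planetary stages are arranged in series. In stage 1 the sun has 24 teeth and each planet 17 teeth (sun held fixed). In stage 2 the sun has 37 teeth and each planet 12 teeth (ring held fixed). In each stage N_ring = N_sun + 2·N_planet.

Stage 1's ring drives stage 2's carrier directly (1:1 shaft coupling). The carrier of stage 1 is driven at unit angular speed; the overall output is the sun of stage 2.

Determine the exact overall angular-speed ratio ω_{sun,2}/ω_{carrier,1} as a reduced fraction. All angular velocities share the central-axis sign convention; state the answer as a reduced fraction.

4018/1073

Stage 1: N_ring = 24 + 2·17 = 58
Stage 1: 24(ω_s−ω_c) = −58(ω_r−ω_c),  ω_s=0, ω_c=1
Stage 1: ω_r = 1 − (24/58)(0−1) = 41/29
  ⇒ ω_r¹/ω_c¹ = 41/29
Stage 2: N_ring = 37 + 2·12 = 61
Stage 2: 37(ω_s−ω_c) = −61(ω_r−ω_c),  ω_r=0, ω_c=1
Stage 2: ω_s = 1 − (61/37)(0−1) = 98/37
  ⇒ ω_s²/ω_c² = 98/37
Coupling ω_c² = ω_r¹ ⇒ overall = 41/29 × 98/37 = 4018/1073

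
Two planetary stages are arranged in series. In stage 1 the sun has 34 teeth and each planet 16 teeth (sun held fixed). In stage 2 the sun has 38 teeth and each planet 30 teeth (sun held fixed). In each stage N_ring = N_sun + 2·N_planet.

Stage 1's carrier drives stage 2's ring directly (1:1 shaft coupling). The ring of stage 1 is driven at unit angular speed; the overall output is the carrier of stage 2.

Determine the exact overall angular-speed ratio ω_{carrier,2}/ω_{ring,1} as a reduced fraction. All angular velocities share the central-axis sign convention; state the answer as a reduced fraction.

1617/3400

Stage 1: N_ring = 34 + 2·16 = 66
Stage 1: 34(ω_s−ω_c) = −66(ω_r−ω_c),  ω_s=0, ω_r=1
Stage 1: 34(0−ω_c) = −66(1−ω_c)  ⇒  100ω_c = 66  ⇒  ω_c = 33/50
  ⇒ ω_c¹/ω_r¹ = 33/50
Stage 2: N_ring = 38 + 2·30 = 98
Stage 2: 38(ω_s−ω_c) = −98(ω_r−ω_c),  ω_s=0, ω_r=1
Stage 2: 38(0−ω_c) = −98(1−ω_c)  ⇒  136ω_c = 98  ⇒  ω_c = 49/68
  ⇒ ω_c²/ω_r² = 49/68
Coupling ω_r² = ω_c¹ ⇒ overall = 33/50 × 49/68 = 1617/3400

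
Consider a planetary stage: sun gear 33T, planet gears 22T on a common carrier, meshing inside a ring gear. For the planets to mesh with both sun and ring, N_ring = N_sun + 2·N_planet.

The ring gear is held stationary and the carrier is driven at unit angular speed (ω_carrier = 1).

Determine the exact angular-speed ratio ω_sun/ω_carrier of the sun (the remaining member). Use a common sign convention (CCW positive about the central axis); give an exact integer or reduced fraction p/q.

10/3

N_ring = 33 + 2·22 = 77
33(ω_s−ω_c) = −77(ω_r−ω_c),  ω_r=0, ω_c=1
ω_s = 1 − (77/33)(0−1) = 10/3
ω_s/ω_c = 10/3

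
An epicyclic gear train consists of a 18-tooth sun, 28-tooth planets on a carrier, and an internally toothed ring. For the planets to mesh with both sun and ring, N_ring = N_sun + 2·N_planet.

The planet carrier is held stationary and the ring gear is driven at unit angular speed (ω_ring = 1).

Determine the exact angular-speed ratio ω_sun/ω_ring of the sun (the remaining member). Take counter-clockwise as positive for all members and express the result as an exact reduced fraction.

N_ring = 18 + 2·28 = 74
18(ω_s−ω_c) = −74(ω_r−ω_c),  ω_c=0, ω_r=1
ω_s = 0 − (74/18)(1−0) = -37/9
ω_s/ω_r = -37/9

-37/9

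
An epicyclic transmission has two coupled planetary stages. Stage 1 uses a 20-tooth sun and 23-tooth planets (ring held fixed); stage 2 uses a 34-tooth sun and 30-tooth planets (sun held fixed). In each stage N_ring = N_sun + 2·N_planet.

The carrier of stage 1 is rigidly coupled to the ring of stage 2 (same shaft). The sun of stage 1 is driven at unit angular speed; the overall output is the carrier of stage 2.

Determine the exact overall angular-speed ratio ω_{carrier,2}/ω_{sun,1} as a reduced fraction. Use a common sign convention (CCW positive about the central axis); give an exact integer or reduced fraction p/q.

235/1376

Stage 1: N_ring = 20 + 2·23 = 66
Stage 1: 20(ω_s−ω_c) = −66(ω_r−ω_c),  ω_r=0, ω_s=1
Stage 1: 20(1−ω_c) = −66(0−ω_c)  ⇒  86ω_c = 20  ⇒  ω_c = 10/43
  ⇒ ω_c¹/ω_s¹ = 10/43
Stage 2: N_ring = 34 + 2·30 = 94
Stage 2: 34(ω_s−ω_c) = −94(ω_r−ω_c),  ω_s=0, ω_r=1
Stage 2: 34(0−ω_c) = −94(1−ω_c)  ⇒  128ω_c = 94  ⇒  ω_c = 47/64
  ⇒ ω_c²/ω_r² = 47/64
Coupling ω_r² = ω_c¹ ⇒ overall = 10/43 × 47/64 = 235/1376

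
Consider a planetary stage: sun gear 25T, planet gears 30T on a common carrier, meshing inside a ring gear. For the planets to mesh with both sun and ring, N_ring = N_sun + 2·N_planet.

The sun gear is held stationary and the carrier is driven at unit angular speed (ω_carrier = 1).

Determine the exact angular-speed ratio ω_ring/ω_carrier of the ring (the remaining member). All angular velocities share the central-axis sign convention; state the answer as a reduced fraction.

N_ring = 25 + 2·30 = 85
25(ω_s−ω_c) = −85(ω_r−ω_c),  ω_s=0, ω_c=1
ω_r = 1 − (25/85)(0−1) = 22/17
ω_r/ω_c = 22/17

22/17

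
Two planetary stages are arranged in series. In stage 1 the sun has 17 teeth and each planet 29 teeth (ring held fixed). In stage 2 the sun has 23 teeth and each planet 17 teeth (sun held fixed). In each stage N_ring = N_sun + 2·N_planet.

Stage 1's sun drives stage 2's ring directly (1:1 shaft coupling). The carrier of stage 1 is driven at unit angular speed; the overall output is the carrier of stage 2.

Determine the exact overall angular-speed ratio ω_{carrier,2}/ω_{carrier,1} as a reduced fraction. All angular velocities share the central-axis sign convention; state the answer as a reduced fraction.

Stage 1: N_ring = 17 + 2·29 = 75
Stage 1: 17(ω_s−ω_c) = −75(ω_r−ω_c),  ω_r=0, ω_c=1
Stage 1: ω_s = 1 − (75/17)(0−1) = 92/17
  ⇒ ω_s¹/ω_c¹ = 92/17
Stage 2: N_ring = 23 + 2·17 = 57
Stage 2: 23(ω_s−ω_c) = −57(ω_r−ω_c),  ω_s=0, ω_r=1
Stage 2: 23(0−ω_c) = −57(1−ω_c)  ⇒  80ω_c = 57  ⇒  ω_c = 57/80
  ⇒ ω_c²/ω_r² = 57/80
Coupling ω_r² = ω_s¹ ⇒ overall = 92/17 × 57/80 = 1311/340

1311/340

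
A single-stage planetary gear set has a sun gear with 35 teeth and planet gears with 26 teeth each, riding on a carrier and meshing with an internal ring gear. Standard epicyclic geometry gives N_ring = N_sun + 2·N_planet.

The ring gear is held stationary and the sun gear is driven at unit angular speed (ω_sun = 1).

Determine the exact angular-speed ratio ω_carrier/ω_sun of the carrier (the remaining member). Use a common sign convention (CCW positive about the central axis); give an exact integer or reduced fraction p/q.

N_ring = 35 + 2·26 = 87
35(ω_s−ω_c) = −87(ω_r−ω_c),  ω_r=0, ω_s=1
35(1−ω_c) = −87(0−ω_c)  ⇒  122ω_c = 35  ⇒  ω_c = 35/122
ω_c/ω_s = 35/122

35/122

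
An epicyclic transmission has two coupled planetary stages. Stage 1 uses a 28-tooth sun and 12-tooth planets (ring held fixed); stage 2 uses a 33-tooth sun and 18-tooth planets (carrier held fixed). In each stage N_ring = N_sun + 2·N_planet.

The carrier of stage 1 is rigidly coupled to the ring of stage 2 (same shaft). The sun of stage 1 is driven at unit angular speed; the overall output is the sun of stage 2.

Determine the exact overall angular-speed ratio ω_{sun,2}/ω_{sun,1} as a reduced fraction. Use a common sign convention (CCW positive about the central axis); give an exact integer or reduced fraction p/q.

-161/220

Stage 1: N_ring = 28 + 2·12 = 52
Stage 1: 28(ω_s−ω_c) = −52(ω_r−ω_c),  ω_r=0, ω_s=1
Stage 1: 28(1−ω_c) = −52(0−ω_c)  ⇒  80ω_c = 28  ⇒  ω_c = 7/20
  ⇒ ω_c¹/ω_s¹ = 7/20
Stage 2: N_ring = 33 + 2·18 = 69
Stage 2: 33(ω_s−ω_c) = −69(ω_r−ω_c),  ω_c=0, ω_r=1
Stage 2: ω_s = 0 − (69/33)(1−0) = -23/11
  ⇒ ω_s²/ω_r² = -23/11
Coupling ω_r² = ω_c¹ ⇒ overall = 7/20 × -23/11 = -161/220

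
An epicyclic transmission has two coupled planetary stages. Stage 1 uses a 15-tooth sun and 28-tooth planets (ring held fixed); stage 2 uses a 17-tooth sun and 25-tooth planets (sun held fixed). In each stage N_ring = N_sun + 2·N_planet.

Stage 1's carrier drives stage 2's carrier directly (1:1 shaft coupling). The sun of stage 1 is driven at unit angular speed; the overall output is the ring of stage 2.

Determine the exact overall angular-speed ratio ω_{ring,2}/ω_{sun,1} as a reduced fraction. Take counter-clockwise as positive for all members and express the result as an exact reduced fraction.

Stage 1: N_ring = 15 + 2·28 = 71
Stage 1: 15(ω_s−ω_c) = −71(ω_r−ω_c),  ω_r=0, ω_s=1
Stage 1: 15(1−ω_c) = −71(0−ω_c)  ⇒  86ω_c = 15  ⇒  ω_c = 15/86
  ⇒ ω_c¹/ω_s¹ = 15/86
Stage 2: N_ring = 17 + 2·25 = 67
Stage 2: 17(ω_s−ω_c) = −67(ω_r−ω_c),  ω_s=0, ω_c=1
Stage 2: ω_r = 1 − (17/67)(0−1) = 84/67
  ⇒ ω_r²/ω_c² = 84/67
Coupling ω_c² = ω_c¹ ⇒ overall = 15/86 × 84/67 = 630/2881

630/2881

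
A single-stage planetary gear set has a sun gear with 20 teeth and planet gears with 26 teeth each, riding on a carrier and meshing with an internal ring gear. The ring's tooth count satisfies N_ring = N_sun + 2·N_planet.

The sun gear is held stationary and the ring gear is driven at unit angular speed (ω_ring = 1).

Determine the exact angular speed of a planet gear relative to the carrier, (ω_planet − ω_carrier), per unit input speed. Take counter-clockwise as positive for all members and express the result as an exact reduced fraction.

N_ring = 20 + 2·26 = 72
20(ω_s−ω_c) = −72(ω_r−ω_c),  ω_s=0, ω_r=1
20(0−ω_c) = −72(1−ω_c)  ⇒  92ω_c = 72  ⇒  ω_c = 18/23
sun–planet: 20·(0−18/23) = −26·(ω_p−ω_c)  ⇒  ω_p−ω_c = −(20/26)·(-18/23) = 180/299

180/299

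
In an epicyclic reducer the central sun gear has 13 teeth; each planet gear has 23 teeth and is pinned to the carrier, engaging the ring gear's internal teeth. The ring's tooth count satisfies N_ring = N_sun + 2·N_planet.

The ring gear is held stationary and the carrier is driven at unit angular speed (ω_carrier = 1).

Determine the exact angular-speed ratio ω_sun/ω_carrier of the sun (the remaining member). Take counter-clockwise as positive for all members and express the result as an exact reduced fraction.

72/13

N_ring = 13 + 2·23 = 59
13(ω_s−ω_c) = −59(ω_r−ω_c),  ω_r=0, ω_c=1
ω_s = 1 − (59/13)(0−1) = 72/13
ω_s/ω_c = 72/13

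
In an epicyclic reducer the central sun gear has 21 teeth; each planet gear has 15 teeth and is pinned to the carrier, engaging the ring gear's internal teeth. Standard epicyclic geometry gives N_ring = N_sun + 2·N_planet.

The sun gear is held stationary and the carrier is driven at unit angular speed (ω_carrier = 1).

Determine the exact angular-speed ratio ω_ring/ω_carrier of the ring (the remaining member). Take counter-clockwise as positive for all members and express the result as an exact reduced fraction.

N_ring = 21 + 2·15 = 51
21(ω_s−ω_c) = −51(ω_r−ω_c),  ω_s=0, ω_c=1
ω_r = 1 − (21/51)(0−1) = 24/17
ω_r/ω_c = 24/17

24/17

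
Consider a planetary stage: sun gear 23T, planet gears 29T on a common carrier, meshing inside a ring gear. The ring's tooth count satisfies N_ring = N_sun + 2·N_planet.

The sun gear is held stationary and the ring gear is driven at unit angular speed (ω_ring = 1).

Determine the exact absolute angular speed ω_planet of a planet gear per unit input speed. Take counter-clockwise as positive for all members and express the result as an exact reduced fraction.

81/58

N_ring = 23 + 2·29 = 81
23(ω_s−ω_c) = −81(ω_r−ω_c),  ω_s=0, ω_r=1
23(0−ω_c) = −81(1−ω_c)  ⇒  104ω_c = 81  ⇒  ω_c = 81/104
sun–planet: 23·(0−81/104) = −29·(ω_p−ω_c)  ⇒  ω_p−ω_c = −(23/29)·(-81/104) = 1863/3016
ω_p = 81/104 + 1863/3016 = 81/58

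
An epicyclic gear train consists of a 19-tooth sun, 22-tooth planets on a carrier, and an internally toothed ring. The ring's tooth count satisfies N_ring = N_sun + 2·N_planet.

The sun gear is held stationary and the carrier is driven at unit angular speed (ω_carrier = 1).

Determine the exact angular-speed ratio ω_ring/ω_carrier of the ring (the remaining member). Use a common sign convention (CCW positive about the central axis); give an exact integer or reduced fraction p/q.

82/63

N_ring = 19 + 2·22 = 63
19(ω_s−ω_c) = −63(ω_r−ω_c),  ω_s=0, ω_c=1
ω_r = 1 − (19/63)(0−1) = 82/63
ω_r/ω_c = 82/63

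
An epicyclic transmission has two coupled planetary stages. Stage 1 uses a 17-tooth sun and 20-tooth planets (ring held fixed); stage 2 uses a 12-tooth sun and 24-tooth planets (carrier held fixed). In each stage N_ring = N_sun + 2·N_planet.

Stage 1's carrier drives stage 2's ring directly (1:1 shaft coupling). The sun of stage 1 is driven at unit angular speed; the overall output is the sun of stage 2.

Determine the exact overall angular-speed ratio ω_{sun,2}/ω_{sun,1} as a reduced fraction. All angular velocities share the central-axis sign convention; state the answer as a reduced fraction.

Stage 1: N_ring = 17 + 2·20 = 57
Stage 1: 17(ω_s−ω_c) = −57(ω_r−ω_c),  ω_r=0, ω_s=1
Stage 1: 17(1−ω_c) = −57(0−ω_c)  ⇒  74ω_c = 17  ⇒  ω_c = 17/74
  ⇒ ω_c¹/ω_s¹ = 17/74
Stage 2: N_ring = 12 + 2·24 = 60
Stage 2: 12(ω_s−ω_c) = −60(ω_r−ω_c),  ω_c=0, ω_r=1
Stage 2: ω_s = 0 − (60/12)(1−0) = -5
  ⇒ ω_s²/ω_r² = -5
Coupling ω_r² = ω_c¹ ⇒ overall = 17/74 × -5 = -85/74

-85/74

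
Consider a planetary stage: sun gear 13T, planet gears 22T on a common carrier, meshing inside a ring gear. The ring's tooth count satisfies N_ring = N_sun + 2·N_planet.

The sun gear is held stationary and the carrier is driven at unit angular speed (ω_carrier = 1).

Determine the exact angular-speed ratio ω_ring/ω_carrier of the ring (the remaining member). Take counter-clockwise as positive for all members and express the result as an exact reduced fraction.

N_ring = 13 + 2·22 = 57
13(ω_s−ω_c) = −57(ω_r−ω_c),  ω_s=0, ω_c=1
ω_r = 1 − (13/57)(0−1) = 70/57
ω_r/ω_c = 70/57

70/57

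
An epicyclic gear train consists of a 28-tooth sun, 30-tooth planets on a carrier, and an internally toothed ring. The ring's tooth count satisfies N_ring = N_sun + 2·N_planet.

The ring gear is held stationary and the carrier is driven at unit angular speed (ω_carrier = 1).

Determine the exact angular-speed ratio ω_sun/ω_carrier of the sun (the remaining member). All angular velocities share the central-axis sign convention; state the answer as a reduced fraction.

N_ring = 28 + 2·30 = 88
28(ω_s−ω_c) = −88(ω_r−ω_c),  ω_r=0, ω_c=1
ω_s = 1 − (88/28)(0−1) = 29/7
ω_s/ω_c = 29/7

29/7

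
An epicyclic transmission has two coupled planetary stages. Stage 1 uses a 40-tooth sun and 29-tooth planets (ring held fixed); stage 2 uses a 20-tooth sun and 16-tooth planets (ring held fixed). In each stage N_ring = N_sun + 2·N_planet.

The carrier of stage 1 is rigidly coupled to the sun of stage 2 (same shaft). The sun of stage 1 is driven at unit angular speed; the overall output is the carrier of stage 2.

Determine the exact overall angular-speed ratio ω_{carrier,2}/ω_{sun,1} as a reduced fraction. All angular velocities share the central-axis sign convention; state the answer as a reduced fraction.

Stage 1: N_ring = 40 + 2·29 = 98
Stage 1: 40(ω_s−ω_c) = −98(ω_r−ω_c),  ω_r=0, ω_s=1
Stage 1: 40(1−ω_c) = −98(0−ω_c)  ⇒  138ω_c = 40  ⇒  ω_c = 20/69
  ⇒ ω_c¹/ω_s¹ = 20/69
Stage 2: N_ring = 20 + 2·16 = 52
Stage 2: 20(ω_s−ω_c) = −52(ω_r−ω_c),  ω_r=0, ω_s=1
Stage 2: 20(1−ω_c) = −52(0−ω_c)  ⇒  72ω_c = 20  ⇒  ω_c = 5/18
  ⇒ ω_c²/ω_s² = 5/18
Coupling ω_s² = ω_c¹ ⇒ overall = 20/69 × 5/18 = 50/621

50/621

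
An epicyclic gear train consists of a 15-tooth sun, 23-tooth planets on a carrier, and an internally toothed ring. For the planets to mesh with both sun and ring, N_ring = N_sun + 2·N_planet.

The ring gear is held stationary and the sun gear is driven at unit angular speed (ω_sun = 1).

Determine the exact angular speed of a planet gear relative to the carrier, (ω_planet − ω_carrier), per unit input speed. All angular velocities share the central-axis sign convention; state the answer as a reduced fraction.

N_ring = 15 + 2·23 = 61
15(ω_s−ω_c) = −61(ω_r−ω_c),  ω_r=0, ω_s=1
15(1−ω_c) = −61(0−ω_c)  ⇒  76ω_c = 15  ⇒  ω_c = 15/76
sun–planet: 15·(1−15/76) = −23·(ω_p−ω_c)  ⇒  ω_p−ω_c = −(15/23)·(61/76) = -915/1748

-915/1748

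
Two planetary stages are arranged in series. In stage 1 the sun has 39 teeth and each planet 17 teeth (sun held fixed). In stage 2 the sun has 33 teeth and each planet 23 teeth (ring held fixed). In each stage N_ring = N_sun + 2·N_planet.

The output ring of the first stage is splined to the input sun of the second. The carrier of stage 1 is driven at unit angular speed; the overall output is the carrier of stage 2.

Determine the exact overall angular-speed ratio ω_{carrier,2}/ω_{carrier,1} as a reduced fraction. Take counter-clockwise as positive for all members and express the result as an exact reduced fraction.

33/73

Stage 1: N_ring = 39 + 2·17 = 73
Stage 1: 39(ω_s−ω_c) = −73(ω_r−ω_c),  ω_s=0, ω_c=1
Stage 1: ω_r = 1 − (39/73)(0−1) = 112/73
  ⇒ ω_r¹/ω_c¹ = 112/73
Stage 2: N_ring = 33 + 2·23 = 79
Stage 2: 33(ω_s−ω_c) = −79(ω_r−ω_c),  ω_r=0, ω_s=1
Stage 2: 33(1−ω_c) = −79(0−ω_c)  ⇒  112ω_c = 33  ⇒  ω_c = 33/112
  ⇒ ω_c²/ω_s² = 33/112
Coupling ω_s² = ω_r¹ ⇒ overall = 112/73 × 33/112 = 33/73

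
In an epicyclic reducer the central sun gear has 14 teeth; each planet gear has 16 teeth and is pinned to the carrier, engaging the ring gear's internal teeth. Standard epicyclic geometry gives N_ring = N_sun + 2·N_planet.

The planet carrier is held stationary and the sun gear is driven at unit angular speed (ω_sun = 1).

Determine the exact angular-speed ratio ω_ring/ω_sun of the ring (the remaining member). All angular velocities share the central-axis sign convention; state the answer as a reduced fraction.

N_ring = 14 + 2·16 = 46
14(ω_s−ω_c) = −46(ω_r−ω_c),  ω_c=0, ω_s=1
ω_r = 0 − (14/46)(1−0) = -7/23
ω_r/ω_s = -7/23

-7/23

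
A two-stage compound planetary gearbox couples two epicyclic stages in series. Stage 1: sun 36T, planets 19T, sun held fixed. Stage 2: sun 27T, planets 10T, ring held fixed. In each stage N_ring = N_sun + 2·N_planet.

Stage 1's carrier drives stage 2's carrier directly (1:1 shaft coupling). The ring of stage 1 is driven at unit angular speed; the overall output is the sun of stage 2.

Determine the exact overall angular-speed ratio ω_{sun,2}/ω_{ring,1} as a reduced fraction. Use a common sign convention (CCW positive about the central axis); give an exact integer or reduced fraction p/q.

Stage 1: N_ring = 36 + 2·19 = 74
Stage 1: 36(ω_s−ω_c) = −74(ω_r−ω_c),  ω_s=0, ω_r=1
Stage 1: 36(0−ω_c) = −74(1−ω_c)  ⇒  110ω_c = 74  ⇒  ω_c = 37/55
  ⇒ ω_c¹/ω_r¹ = 37/55
Stage 2: N_ring = 27 + 2·10 = 47
Stage 2: 27(ω_s−ω_c) = −47(ω_r−ω_c),  ω_r=0, ω_c=1
Stage 2: ω_s = 1 − (47/27)(0−1) = 74/27
  ⇒ ω_s²/ω_c² = 74/27
Coupling ω_c² = ω_c¹ ⇒ overall = 37/55 × 74/27 = 2738/1485

2738/1485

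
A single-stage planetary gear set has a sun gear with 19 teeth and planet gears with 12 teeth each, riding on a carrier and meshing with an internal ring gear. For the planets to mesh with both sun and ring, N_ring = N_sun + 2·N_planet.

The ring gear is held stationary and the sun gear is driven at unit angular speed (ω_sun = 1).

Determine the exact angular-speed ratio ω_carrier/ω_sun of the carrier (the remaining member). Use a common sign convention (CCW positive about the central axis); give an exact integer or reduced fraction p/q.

N_ring = 19 + 2·12 = 43
19(ω_s−ω_c) = −43(ω_r−ω_c),  ω_r=0, ω_s=1
19(1−ω_c) = −43(0−ω_c)  ⇒  62ω_c = 19  ⇒  ω_c = 19/62
ω_c/ω_s = 19/62

19/62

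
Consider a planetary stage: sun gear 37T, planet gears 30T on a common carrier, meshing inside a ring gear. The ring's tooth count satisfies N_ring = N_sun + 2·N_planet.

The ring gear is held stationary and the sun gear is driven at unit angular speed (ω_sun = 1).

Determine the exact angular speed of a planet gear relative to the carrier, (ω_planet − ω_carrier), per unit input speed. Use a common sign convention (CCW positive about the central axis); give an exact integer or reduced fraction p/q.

N_ring = 37 + 2·30 = 97
37(ω_s−ω_c) = −97(ω_r−ω_c),  ω_r=0, ω_s=1
37(1−ω_c) = −97(0−ω_c)  ⇒  134ω_c = 37  ⇒  ω_c = 37/134
sun–planet: 37·(1−37/134) = −30·(ω_p−ω_c)  ⇒  ω_p−ω_c = −(37/30)·(97/134) = -3589/4020

-3589/4020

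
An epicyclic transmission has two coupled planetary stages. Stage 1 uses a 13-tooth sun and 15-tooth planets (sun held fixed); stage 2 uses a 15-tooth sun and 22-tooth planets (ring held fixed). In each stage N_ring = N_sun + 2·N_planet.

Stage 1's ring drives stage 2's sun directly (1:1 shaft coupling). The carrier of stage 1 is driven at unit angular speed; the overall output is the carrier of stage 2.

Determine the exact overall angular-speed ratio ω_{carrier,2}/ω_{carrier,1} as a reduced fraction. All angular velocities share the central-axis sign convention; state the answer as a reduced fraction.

Stage 1: N_ring = 13 + 2·15 = 43
Stage 1: 13(ω_s−ω_c) = −43(ω_r−ω_c),  ω_s=0, ω_c=1
Stage 1: ω_r = 1 − (13/43)(0−1) = 56/43
  ⇒ ω_r¹/ω_c¹ = 56/43
Stage 2: N_ring = 15 + 2·22 = 59
Stage 2: 15(ω_s−ω_c) = −59(ω_r−ω_c),  ω_r=0, ω_s=1
Stage 2: 15(1−ω_c) = −59(0−ω_c)  ⇒  74ω_c = 15  ⇒  ω_c = 15/74
  ⇒ ω_c²/ω_s² = 15/74
Coupling ω_s² = ω_r¹ ⇒ overall = 56/43 × 15/74 = 420/1591

420/1591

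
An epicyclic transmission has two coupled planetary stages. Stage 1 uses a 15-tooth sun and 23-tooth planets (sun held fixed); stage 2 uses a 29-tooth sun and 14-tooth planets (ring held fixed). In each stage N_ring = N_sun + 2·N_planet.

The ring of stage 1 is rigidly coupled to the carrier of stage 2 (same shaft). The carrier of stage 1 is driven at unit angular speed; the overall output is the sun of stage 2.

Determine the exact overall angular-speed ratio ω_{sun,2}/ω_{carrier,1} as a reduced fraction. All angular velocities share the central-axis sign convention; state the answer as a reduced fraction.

6536/1769

Stage 1: N_ring = 15 + 2·23 = 61
Stage 1: 15(ω_s−ω_c) = −61(ω_r−ω_c),  ω_s=0, ω_c=1
Stage 1: ω_r = 1 − (15/61)(0−1) = 76/61
  ⇒ ω_r¹/ω_c¹ = 76/61
Stage 2: N_ring = 29 + 2·14 = 57
Stage 2: 29(ω_s−ω_c) = −57(ω_r−ω_c),  ω_r=0, ω_c=1
Stage 2: ω_s = 1 − (57/29)(0−1) = 86/29
  ⇒ ω_s²/ω_c² = 86/29
Coupling ω_c² = ω_r¹ ⇒ overall = 76/61 × 86/29 = 6536/1769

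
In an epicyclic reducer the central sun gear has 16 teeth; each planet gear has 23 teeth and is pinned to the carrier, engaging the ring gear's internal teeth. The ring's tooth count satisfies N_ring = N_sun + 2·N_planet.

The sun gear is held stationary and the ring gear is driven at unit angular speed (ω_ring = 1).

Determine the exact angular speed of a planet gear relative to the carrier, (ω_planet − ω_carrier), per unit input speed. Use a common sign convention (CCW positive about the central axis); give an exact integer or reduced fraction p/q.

496/897

N_ring = 16 + 2·23 = 62
16(ω_s−ω_c) = −62(ω_r−ω_c),  ω_s=0, ω_r=1
16(0−ω_c) = −62(1−ω_c)  ⇒  78ω_c = 62  ⇒  ω_c = 31/39
sun–planet: 16·(0−31/39) = −23·(ω_p−ω_c)  ⇒  ω_p−ω_c = −(16/23)·(-31/39) = 496/897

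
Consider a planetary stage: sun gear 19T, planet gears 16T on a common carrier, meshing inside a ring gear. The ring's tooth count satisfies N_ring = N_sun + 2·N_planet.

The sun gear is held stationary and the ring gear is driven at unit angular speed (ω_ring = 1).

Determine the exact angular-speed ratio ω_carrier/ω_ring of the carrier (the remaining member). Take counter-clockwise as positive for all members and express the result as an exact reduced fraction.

N_ring = 19 + 2·16 = 51
19(ω_s−ω_c) = −51(ω_r−ω_c),  ω_s=0, ω_r=1
19(0−ω_c) = −51(1−ω_c)  ⇒  70ω_c = 51  ⇒  ω_c = 51/70
ω_c/ω_r = 51/70

51/70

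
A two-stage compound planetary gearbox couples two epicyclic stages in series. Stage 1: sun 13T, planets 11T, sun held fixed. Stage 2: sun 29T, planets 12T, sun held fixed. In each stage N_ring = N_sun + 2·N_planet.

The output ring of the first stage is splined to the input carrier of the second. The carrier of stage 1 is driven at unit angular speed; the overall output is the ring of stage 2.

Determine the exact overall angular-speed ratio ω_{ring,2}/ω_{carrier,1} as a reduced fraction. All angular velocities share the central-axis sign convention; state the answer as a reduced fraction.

3936/1855

Stage 1: N_ring = 13 + 2·11 = 35
Stage 1: 13(ω_s−ω_c) = −35(ω_r−ω_c),  ω_s=0, ω_c=1
Stage 1: ω_r = 1 − (13/35)(0−1) = 48/35
  ⇒ ω_r¹/ω_c¹ = 48/35
Stage 2: N_ring = 29 + 2·12 = 53
Stage 2: 29(ω_s−ω_c) = −53(ω_r−ω_c),  ω_s=0, ω_c=1
Stage 2: ω_r = 1 − (29/53)(0−1) = 82/53
  ⇒ ω_r²/ω_c² = 82/53
Coupling ω_c² = ω_r¹ ⇒ overall = 48/35 × 82/53 = 3936/1855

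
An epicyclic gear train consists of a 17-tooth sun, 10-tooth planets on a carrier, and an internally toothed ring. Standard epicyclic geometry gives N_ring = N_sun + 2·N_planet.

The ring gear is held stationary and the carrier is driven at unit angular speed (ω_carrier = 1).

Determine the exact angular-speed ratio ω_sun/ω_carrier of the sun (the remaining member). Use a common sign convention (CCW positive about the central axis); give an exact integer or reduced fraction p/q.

54/17

N_ring = 17 + 2·10 = 37
17(ω_s−ω_c) = −37(ω_r−ω_c),  ω_r=0, ω_c=1
ω_s = 1 − (37/17)(0−1) = 54/17
ω_s/ω_c = 54/17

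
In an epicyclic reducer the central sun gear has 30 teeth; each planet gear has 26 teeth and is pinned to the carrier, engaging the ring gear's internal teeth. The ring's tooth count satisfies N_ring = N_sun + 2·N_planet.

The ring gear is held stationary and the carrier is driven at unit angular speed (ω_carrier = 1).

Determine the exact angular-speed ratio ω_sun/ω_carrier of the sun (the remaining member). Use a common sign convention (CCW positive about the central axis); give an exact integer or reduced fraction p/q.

N_ring = 30 + 2·26 = 82
30(ω_s−ω_c) = −82(ω_r−ω_c),  ω_r=0, ω_c=1
ω_s = 1 − (82/30)(0−1) = 56/15
ω_s/ω_c = 56/15

56/15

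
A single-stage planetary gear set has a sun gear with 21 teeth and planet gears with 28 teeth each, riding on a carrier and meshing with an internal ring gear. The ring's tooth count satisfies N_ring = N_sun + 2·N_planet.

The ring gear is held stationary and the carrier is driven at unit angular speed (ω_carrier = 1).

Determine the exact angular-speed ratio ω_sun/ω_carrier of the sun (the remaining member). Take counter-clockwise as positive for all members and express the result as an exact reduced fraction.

14/3

N_ring = 21 + 2·28 = 77
21(ω_s−ω_c) = −77(ω_r−ω_c),  ω_r=0, ω_c=1
ω_s = 1 − (77/21)(0−1) = 14/3
ω_s/ω_c = 14/3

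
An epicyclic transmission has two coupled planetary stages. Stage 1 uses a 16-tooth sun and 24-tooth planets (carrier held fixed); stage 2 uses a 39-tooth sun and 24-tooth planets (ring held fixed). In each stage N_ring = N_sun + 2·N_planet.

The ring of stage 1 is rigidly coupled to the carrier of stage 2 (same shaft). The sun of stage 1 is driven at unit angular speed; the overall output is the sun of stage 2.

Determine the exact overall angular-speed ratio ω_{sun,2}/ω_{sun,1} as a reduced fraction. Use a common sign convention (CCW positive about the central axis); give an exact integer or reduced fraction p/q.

-21/26

Stage 1: N_ring = 16 + 2·24 = 64
Stage 1: 16(ω_s−ω_c) = −64(ω_r−ω_c),  ω_c=0, ω_s=1
Stage 1: ω_r = 0 − (16/64)(1−0) = -1/4
  ⇒ ω_r¹/ω_s¹ = -1/4
Stage 2: N_ring = 39 + 2·24 = 87
Stage 2: 39(ω_s−ω_c) = −87(ω_r−ω_c),  ω_r=0, ω_c=1
Stage 2: ω_s = 1 − (87/39)(0−1) = 42/13
  ⇒ ω_s²/ω_c² = 42/13
Coupling ω_c² = ω_r¹ ⇒ overall = -1/4 × 42/13 = -21/26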